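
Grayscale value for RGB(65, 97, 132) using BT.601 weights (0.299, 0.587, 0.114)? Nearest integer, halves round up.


Gray = 0.299×R + 0.587×G + 0.114×B
Gray = 0.299×65 + 0.587×97 + 0.114×132
Gray = 19.435 + 56.939 + 15.048
Gray = 91.422 → round half up → 91
Gray = 91


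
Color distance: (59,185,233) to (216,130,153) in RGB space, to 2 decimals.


d = √[(R₁-R₂)² + (G₁-G₂)² + (B₁-B₂)²]
d = √[(59-216)² + (185-130)² + (233-153)²]
d = √[24649 + 3025 + 6400]
d = √34074
d ≈ 184.59


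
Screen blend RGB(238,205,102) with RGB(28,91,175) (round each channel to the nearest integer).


Screen: C = 255 - (255-A)×(255-B)/255, rounded to nearest integer
R: 255 - (255-238)×(255-28)/255 = 255 - 3859/255 ≈ 255 - 15.133 = 239.867 → 240
G: 255 - (255-205)×(255-91)/255 = 255 - 8200/255 ≈ 255 - 32.157 = 222.843 → 223
B: 255 - (255-102)×(255-175)/255 = 255 - 12240/255 ≈ 255 - 48.000 = 207.000 → 207
= RGB(240, 223, 207)


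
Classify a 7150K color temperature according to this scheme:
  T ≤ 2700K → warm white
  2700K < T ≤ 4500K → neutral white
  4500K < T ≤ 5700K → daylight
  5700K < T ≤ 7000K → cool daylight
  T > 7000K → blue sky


Temperature: 7150K
7150K > 7000K → blue sky
Classification: blue sky


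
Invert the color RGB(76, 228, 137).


Invert: (255-R, 255-G, 255-B)
R: 255-76 = 179
G: 255-228 = 27
B: 255-137 = 118
= RGB(179, 27, 118)


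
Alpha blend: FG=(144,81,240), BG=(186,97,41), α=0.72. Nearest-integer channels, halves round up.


C = α×F + (1-α)×B, with 1-α = 0.28
R: 0.72×144 + 0.28×186 = 103.68 + 52.08 = 155.76 → 156
G: 0.72×81 + 0.28×97 = 58.32 + 27.16 = 85.48 → 85
B: 0.72×240 + 0.28×41 = 172.80 + 11.48 = 184.28 → 184
= RGB(156, 85, 184)


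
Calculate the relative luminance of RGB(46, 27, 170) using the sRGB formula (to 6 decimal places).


Linearize each channel (sRGB transfer function): c = v/255; c_lin = c/12.92 if c ≤ 0.04045, else ((c+0.055)/1.055)^2.4
  R: 46/255 ≈ 0.180392 > 0.04045 → ((0.180392+0.055)/1.055)^2.4 ≈ 0.027321
  G: 27/255 ≈ 0.105882 > 0.04045 → ((0.105882+0.055)/1.055)^2.4 ≈ 0.010960
  B: 170/255 ≈ 0.666667 > 0.04045 → ((0.666667+0.055)/1.055)^2.4 ≈ 0.401978
R_lin = 0.027321, G_lin = 0.010960, B_lin = 0.401978
L = 0.2126×R + 0.7152×G + 0.0722×B
L = 0.2126×0.027321 + 0.7152×0.010960 + 0.0722×0.401978
L ≈ 0.042670


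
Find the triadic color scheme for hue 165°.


Triadic: equally spaced at 120° intervals
H1 = 165°
H2 = (165 + 120) mod 360 = 285°
H3 = (165 + 240) mod 360 = 45°
Triadic = 165°, 285°, 45°


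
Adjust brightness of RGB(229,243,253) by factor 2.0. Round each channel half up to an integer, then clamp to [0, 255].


Multiply each channel by 2.0, round half up, clamp to [0, 255]
R: 229×2.0 = 458 → clamp → 255
G: 243×2.0 = 486 → clamp → 255
B: 253×2.0 = 506 → clamp → 255
= RGB(255, 255, 255)


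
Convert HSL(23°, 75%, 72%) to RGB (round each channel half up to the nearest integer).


H=23°, S=0.75, L=0.72
C = (1-|2L-1|)×S = (1-|0.44|)×0.75 = 0.42
H' = H/60 = 23/60 ≈ 0.3833; X = C×(1-|H' mod 2 - 1|) = 0.161
m = L - C/2 = 0.72 - 0.21 = 0.51
Sector ⌊H'⌋ = 0 → (R',G',B') = (0.42, 0.161, 0.0)
RGB = ((R'+m)×255, (G'+m)×255, (B'+m)×255) = (237.15, 171.105, 130.05)
Round half up → RGB(237, 171, 130)


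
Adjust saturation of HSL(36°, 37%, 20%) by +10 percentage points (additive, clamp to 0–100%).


Original S = 37%
Adjustment = +10 percentage points
New S = 37 + (10) = 47
Clamp to [0, 100] → 47
= HSL(36°, 47%, 20%)


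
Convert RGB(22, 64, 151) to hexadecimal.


R = 22 → 16 (hex)
G = 64 → 40 (hex)
B = 151 → 97 (hex)
Hex = #164097


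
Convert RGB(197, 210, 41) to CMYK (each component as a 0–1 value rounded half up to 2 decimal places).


R'=197/255≈0.7725, G'=210/255≈0.8235, B'=41/255≈0.1608
K = 1 - max(R',G',B') = 1 - 210/255 = 45/255 = 0.17647… → 0.18
(1-R'-K)/(1-K) simplifies to (max-R)/max with max = 210:
C = (210-197)/210 = 13/210 = 0.06190… → 0.06
M = (210-210)/210 = 0/210 = 0 → 0.00
Y = (210-41)/210 = 169/210 = 0.80476… → 0.80
= CMYK(0.06, 0.00, 0.80, 0.18)


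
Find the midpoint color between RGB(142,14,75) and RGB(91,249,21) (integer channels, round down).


Midpoint: each channel = ⌊(C₁+C₂)/2⌋
R: ⌊(142+91)/2⌋ = 116
G: ⌊(14+249)/2⌋ = 131
B: ⌊(75+21)/2⌋ = 48
= RGB(116, 131, 48)


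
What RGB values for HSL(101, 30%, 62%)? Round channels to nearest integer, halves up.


H=101°, S=0.30, L=0.62
C = (1-|2L-1|)×S = (1-|0.24|)×0.30 = 0.228
H' = H/60 = 101/60 ≈ 1.6833; X = C×(1-|H' mod 2 - 1|) = 0.0722
m = L - C/2 = 0.62 - 0.114 = 0.506
Sector ⌊H'⌋ = 1 → (R',G',B') = (0.0722, 0.228, 0.0)
RGB = ((R'+m)×255, (G'+m)×255, (B'+m)×255) = (147.441, 187.17, 129.03)
Round half up → RGB(147, 187, 129)


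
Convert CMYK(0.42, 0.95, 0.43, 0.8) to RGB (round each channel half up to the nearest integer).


R = 255 × (1-C) × (1-K) = 255 × 0.58 × 0.20 = 29.58 → 30
G = 255 × (1-M) × (1-K) = 255 × 0.05 × 0.20 = 2.55 → 3
B = 255 × (1-Y) × (1-K) = 255 × 0.57 × 0.20 = 29.07 → 29
= RGB(30, 3, 29)


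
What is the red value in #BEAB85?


Color: #BEAB85
R = BE = 190
G = AB = 171
B = 85 = 133
Red = 190


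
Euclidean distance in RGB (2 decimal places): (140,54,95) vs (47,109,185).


d = √[(R₁-R₂)² + (G₁-G₂)² + (B₁-B₂)²]
d = √[(140-47)² + (54-109)² + (95-185)²]
d = √[8649 + 3025 + 8100]
d = √19774
d ≈ 140.62


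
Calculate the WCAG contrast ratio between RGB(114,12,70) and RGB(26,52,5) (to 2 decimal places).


Linearize each sRGB channel c=v/255: c/12.92 if c ≤ 0.04045 else ((c+0.055)/1.055)^2.4
L = 0.2126×R_lin + 0.7152×G_lin + 0.0722×B_lin
Color 1 (114,12,70):
  R=114: 114/255≈0.4471 > 0.04045 → ((0.4471+0.055)/1.055)^2.4 ≈ 0.16827
  G=12: 12/255≈0.0471 > 0.04045 → ((0.0471+0.055)/1.055)^2.4 ≈ 0.00368
  B=70: 70/255≈0.2745 > 0.04045 → ((0.2745+0.055)/1.055)^2.4 ≈ 0.06125
  L1 = 0.2126×0.16827 + 0.7152×0.00368 + 0.0722×0.06125 ≈ 0.04283
Color 2 (26,52,5):
  R=26: 26/255≈0.1020 > 0.04045 → ((0.1020+0.055)/1.055)^2.4 ≈ 0.01033
  G=52: 52/255≈0.2039 > 0.04045 → ((0.2039+0.055)/1.055)^2.4 ≈ 0.03434
  B=5: 5/255≈0.0196 ≤ 0.04045 → 0.0196/12.92 ≈ 0.00152
  L2 = 0.2126×0.01033 + 0.7152×0.03434 + 0.0722×0.00152 ≈ 0.02687
Lighter = 0.04283, Darker = 0.02687
Ratio = (L_lighter + 0.05) / (L_darker + 0.05)
Ratio = (0.04283 + 0.05) / (0.02687 + 0.05) = 0.09283 / 0.07687 ≈ 1.2076
Ratio ≈ 1.21:1


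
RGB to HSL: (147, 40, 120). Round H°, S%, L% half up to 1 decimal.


Normalize: R'=147/255≈0.5765, G'=40/255≈0.1569, B'=120/255≈0.4706
Max=147/255, Min=40/255, Δ=Max-Min=107/255
L = (Max+Min)/2 = (147+40)/510 = 187/510 = 0.36666… → L = 36.7%
L ≤ 0.5 → S = Δ/(Max+Min) = 107/(147+40) = 107/187 = 0.57219… → S = 57.2%
(the 1/255 factors cancel in S and H, so raw channel differences can be used)
Max is R' → H = 60 × (((G-B)/Δ) mod 6) = 60 × (((40-120)/107) mod 6)
  (-80)/107 = -0.7476…; negative, so add 6 → 5.2523…
  H = 60 × 5.2523… = 315.140…° → H = 315.1°
= HSL(315.1°, 57.2%, 36.7%)


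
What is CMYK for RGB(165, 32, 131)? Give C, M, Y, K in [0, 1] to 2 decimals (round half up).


R'=165/255≈0.6471, G'=32/255≈0.1255, B'=131/255≈0.5137
K = 1 - max(R',G',B') = 1 - 165/255 = 90/255 = 0.35294… → 0.35
(1-R'-K)/(1-K) simplifies to (max-R)/max with max = 165:
C = (165-165)/165 = 0/165 = 0 → 0.00
M = (165-32)/165 = 133/165 = 0.80606… → 0.81
Y = (165-131)/165 = 34/165 = 0.20606… → 0.21
= CMYK(0.00, 0.81, 0.21, 0.35)


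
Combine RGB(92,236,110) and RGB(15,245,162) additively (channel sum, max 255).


Additive: each channel = min(255, C₁+C₂)
R: 92+15 = 107 → 107
G: 236+245 = 481 → 255
B: 110+162 = 272 → 255
= RGB(107, 255, 255)


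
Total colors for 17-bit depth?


Colors = 2^bits = 2^17
= 131,072 colors


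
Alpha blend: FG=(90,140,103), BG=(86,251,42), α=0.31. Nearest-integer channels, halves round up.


C = α×F + (1-α)×B, with 1-α = 0.69
R: 0.31×90 + 0.69×86 = 27.90 + 59.34 = 87.24 → 87
G: 0.31×140 + 0.69×251 = 43.40 + 173.19 = 216.59 → 217
B: 0.31×103 + 0.69×42 = 31.93 + 28.98 = 60.91 → 61
= RGB(87, 217, 61)


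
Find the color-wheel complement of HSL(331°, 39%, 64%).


Complement = opposite side of color wheel = hue + 180°
H' = (331 + 180) mod 360 = 151°
S and L unchanged.
= HSL(151°, 39%, 64%)


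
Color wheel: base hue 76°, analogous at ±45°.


Base hue: 76°
Left analog: (76 - 45) mod 360 = 31°
Right analog: (76 + 45) mod 360 = 121°
Analogous hues = 31° and 121°


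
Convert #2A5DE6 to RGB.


2A → 42 (R)
5D → 93 (G)
E6 → 230 (B)
= RGB(42, 93, 230)


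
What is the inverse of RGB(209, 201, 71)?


Invert: (255-R, 255-G, 255-B)
R: 255-209 = 46
G: 255-201 = 54
B: 255-71 = 184
= RGB(46, 54, 184)


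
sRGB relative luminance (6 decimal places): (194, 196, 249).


Linearize each channel (sRGB transfer function): c = v/255; c_lin = c/12.92 if c ≤ 0.04045, else ((c+0.055)/1.055)^2.4
  R: 194/255 ≈ 0.760784 > 0.04045 → ((0.760784+0.055)/1.055)^2.4 ≈ 0.539479
  G: 196/255 ≈ 0.768627 > 0.04045 → ((0.768627+0.055)/1.055)^2.4 ≈ 0.552011
  B: 249/255 ≈ 0.976471 > 0.04045 → ((0.976471+0.055)/1.055)^2.4 ≈ 0.947307
R_lin = 0.539479, G_lin = 0.552011, B_lin = 0.947307
L = 0.2126×R + 0.7152×G + 0.0722×B
L = 0.2126×0.539479 + 0.7152×0.552011 + 0.0722×0.947307
L ≈ 0.577887


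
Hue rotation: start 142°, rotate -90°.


New hue = (H + rotation) mod 360
New hue = (142 -90) mod 360
= 52 mod 360
= 52°


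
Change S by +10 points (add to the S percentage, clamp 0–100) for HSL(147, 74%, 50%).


Original S = 74%
Adjustment = +10 percentage points
New S = 74 + (10) = 84
Clamp to [0, 100] → 84
= HSL(147°, 84%, 50%)


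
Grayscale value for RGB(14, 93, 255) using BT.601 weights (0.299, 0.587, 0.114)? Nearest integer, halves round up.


Gray = 0.299×R + 0.587×G + 0.114×B
Gray = 0.299×14 + 0.587×93 + 0.114×255
Gray = 4.186 + 54.591 + 29.070
Gray = 87.847 → round half up → 88
Gray = 88


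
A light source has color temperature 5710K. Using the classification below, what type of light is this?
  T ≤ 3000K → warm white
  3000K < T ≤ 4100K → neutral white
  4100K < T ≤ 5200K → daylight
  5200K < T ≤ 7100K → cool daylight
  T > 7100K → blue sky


Temperature: 5710K
5200K < 5710K ≤ 7100K → cool daylight
Classification: cool daylight


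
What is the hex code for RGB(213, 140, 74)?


R = 213 → D5 (hex)
G = 140 → 8C (hex)
B = 74 → 4A (hex)
Hex = #D58C4A


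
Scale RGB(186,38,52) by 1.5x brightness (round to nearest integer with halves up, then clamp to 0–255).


Multiply each channel by 1.5, round half up, clamp to [0, 255]
R: 186×1.5 = 279 → clamp → 255
G: 38×1.5 = 57
B: 52×1.5 = 78
= RGB(255, 57, 78)


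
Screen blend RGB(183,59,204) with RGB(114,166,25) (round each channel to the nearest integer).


Screen: C = 255 - (255-A)×(255-B)/255, rounded to nearest integer
R: 255 - (255-183)×(255-114)/255 = 255 - 10152/255 ≈ 255 - 39.812 = 215.188 → 215
G: 255 - (255-59)×(255-166)/255 = 255 - 17444/255 ≈ 255 - 68.408 = 186.592 → 187
B: 255 - (255-204)×(255-25)/255 = 255 - 11730/255 ≈ 255 - 46.000 = 209.000 → 209
= RGB(215, 187, 209)


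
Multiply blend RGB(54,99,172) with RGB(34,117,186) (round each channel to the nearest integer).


Multiply: C = A×B/255, rounded to nearest integer
R: 54×34/255 = 1836/255 ≈ 7.200 → 7
G: 99×117/255 = 11583/255 ≈ 45.424 → 45
B: 172×186/255 = 31992/255 ≈ 125.459 → 125
= RGB(7, 45, 125)


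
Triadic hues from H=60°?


Triadic: equally spaced at 120° intervals
H1 = 60°
H2 = (60 + 120) mod 360 = 180°
H3 = (60 + 240) mod 360 = 300°
Triadic = 60°, 180°, 300°


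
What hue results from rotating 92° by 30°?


New hue = (H + rotation) mod 360
New hue = (92 + 30) mod 360
= 122 mod 360
= 122°


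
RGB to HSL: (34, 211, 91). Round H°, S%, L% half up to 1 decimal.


Normalize: R'=34/255≈0.1333, G'=211/255≈0.8275, B'=91/255≈0.3569
Max=211/255, Min=34/255, Δ=Max-Min=177/255
L = (Max+Min)/2 = (211+34)/510 = 245/510 = 0.48039… → L = 48.0%
L ≤ 0.5 → S = Δ/(Max+Min) = 177/(211+34) = 177/245 = 0.72244… → S = 72.2%
(the 1/255 factors cancel in S and H, so raw channel differences can be used)
Max is G' → H = 60 × ((B-R)/Δ + 2) = 60 × ((91-34)/177 + 2)
  57/177 + 2 = 0.3220… + 2 = 2.3220…
  H = 60 × 2.3220… = 139.322…° → H = 139.3°
= HSL(139.3°, 72.2%, 48.0%)


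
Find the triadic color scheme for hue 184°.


Triadic: equally spaced at 120° intervals
H1 = 184°
H2 = (184 + 120) mod 360 = 304°
H3 = (184 + 240) mod 360 = 64°
Triadic = 184°, 304°, 64°


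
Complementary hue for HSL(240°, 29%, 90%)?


Complement = opposite side of color wheel = hue + 180°
H' = (240 + 180) mod 360 = 60°
S and L unchanged.
= HSL(60°, 29%, 90%)


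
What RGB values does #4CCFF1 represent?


4C → 76 (R)
CF → 207 (G)
F1 → 241 (B)
= RGB(76, 207, 241)


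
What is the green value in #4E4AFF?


Color: #4E4AFF
R = 4E = 78
G = 4A = 74
B = FF = 255
Green = 74


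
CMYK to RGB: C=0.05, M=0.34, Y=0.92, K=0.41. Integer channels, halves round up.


R = 255 × (1-C) × (1-K) = 255 × 0.95 × 0.59 = 142.9275 → 143
G = 255 × (1-M) × (1-K) = 255 × 0.66 × 0.59 = 99.297 → 99
B = 255 × (1-Y) × (1-K) = 255 × 0.08 × 0.59 = 12.036 → 12
= RGB(143, 99, 12)


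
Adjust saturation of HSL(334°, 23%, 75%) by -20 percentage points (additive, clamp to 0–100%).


Original S = 23%
Adjustment = -20 percentage points
New S = 23 + (-20) = 3
Clamp to [0, 100] → 3
= HSL(334°, 3%, 75%)


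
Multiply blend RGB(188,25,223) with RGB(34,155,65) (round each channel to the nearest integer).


Multiply: C = A×B/255, rounded to nearest integer
R: 188×34/255 = 6392/255 ≈ 25.067 → 25
G: 25×155/255 = 3875/255 ≈ 15.196 → 15
B: 223×65/255 = 14495/255 ≈ 56.843 → 57
= RGB(25, 15, 57)


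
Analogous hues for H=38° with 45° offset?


Base hue: 38°
Left analog: (38 - 45) mod 360 = 353°
Right analog: (38 + 45) mod 360 = 83°
Analogous hues = 353° and 83°


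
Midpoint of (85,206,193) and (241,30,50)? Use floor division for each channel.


Midpoint: each channel = ⌊(C₁+C₂)/2⌋
R: ⌊(85+241)/2⌋ = 163
G: ⌊(206+30)/2⌋ = 118
B: ⌊(193+50)/2⌋ = 121
= RGB(163, 118, 121)


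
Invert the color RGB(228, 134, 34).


Invert: (255-R, 255-G, 255-B)
R: 255-228 = 27
G: 255-134 = 121
B: 255-34 = 221
= RGB(27, 121, 221)


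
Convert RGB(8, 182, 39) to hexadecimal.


R = 8 → 08 (hex)
G = 182 → B6 (hex)
B = 39 → 27 (hex)
Hex = #08B627


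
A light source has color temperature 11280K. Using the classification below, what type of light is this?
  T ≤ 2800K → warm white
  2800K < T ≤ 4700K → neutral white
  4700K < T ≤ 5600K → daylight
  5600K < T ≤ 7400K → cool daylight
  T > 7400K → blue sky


Temperature: 11280K
11280K > 7400K → blue sky
Classification: blue sky


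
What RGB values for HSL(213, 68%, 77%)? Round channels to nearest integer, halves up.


H=213°, S=0.68, L=0.77
C = (1-|2L-1|)×S = (1-|0.54|)×0.68 = 0.3128
H' = H/60 = 213/60 ≈ 3.5500; X = C×(1-|H' mod 2 - 1|) = 0.14076
m = L - C/2 = 0.77 - 0.1564 = 0.6136
Sector ⌊H'⌋ = 3 → (R',G',B') = (0.0, 0.14076, 0.3128)
RGB = ((R'+m)×255, (G'+m)×255, (B'+m)×255) = (156.468, 192.3618, 236.232)
Round half up → RGB(156, 192, 236)


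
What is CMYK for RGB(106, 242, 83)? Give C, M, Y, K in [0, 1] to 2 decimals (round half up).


R'=106/255≈0.4157, G'=242/255≈0.9490, B'=83/255≈0.3255
K = 1 - max(R',G',B') = 1 - 242/255 = 13/255 = 0.05098… → 0.05
(1-R'-K)/(1-K) simplifies to (max-R)/max with max = 242:
C = (242-106)/242 = 136/242 = 0.56198… → 0.56
M = (242-242)/242 = 0/242 = 0 → 0.00
Y = (242-83)/242 = 159/242 = 0.65702… → 0.66
= CMYK(0.56, 0.00, 0.66, 0.05)


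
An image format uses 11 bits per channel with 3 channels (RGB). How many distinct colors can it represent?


Total bits = 11 bits/channel × 3 channels = 33 bits
Distinct colors = 2^33
= 8,589,934,592 colors


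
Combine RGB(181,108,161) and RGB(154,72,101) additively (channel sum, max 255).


Additive: each channel = min(255, C₁+C₂)
R: 181+154 = 335 → 255
G: 108+72 = 180 → 180
B: 161+101 = 262 → 255
= RGB(255, 180, 255)


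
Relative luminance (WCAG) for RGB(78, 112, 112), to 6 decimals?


Linearize each channel (sRGB transfer function): c = v/255; c_lin = c/12.92 if c ≤ 0.04045, else ((c+0.055)/1.055)^2.4
  R: 78/255 ≈ 0.305882 > 0.04045 → ((0.305882+0.055)/1.055)^2.4 ≈ 0.076185
  G: 112/255 ≈ 0.439216 > 0.04045 → ((0.439216+0.055)/1.055)^2.4 ≈ 0.162029
  B: 112/255 ≈ 0.439216 > 0.04045 → ((0.439216+0.055)/1.055)^2.4 ≈ 0.162029
R_lin = 0.076185, G_lin = 0.162029, B_lin = 0.162029
L = 0.2126×R + 0.7152×G + 0.0722×B
L = 0.2126×0.076185 + 0.7152×0.162029 + 0.0722×0.162029
L ≈ 0.143779


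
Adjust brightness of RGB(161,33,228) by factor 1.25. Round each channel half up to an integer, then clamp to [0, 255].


Multiply each channel by 1.25, round half up, clamp to [0, 255]
R: 161×1.25 = 201.25 → round → 201
G: 33×1.25 = 41.25 → round → 41
B: 228×1.25 = 285 → clamp → 255
= RGB(201, 41, 255)


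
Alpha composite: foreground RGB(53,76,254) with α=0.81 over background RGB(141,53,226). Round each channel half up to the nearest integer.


C = α×F + (1-α)×B, with 1-α = 0.19
R: 0.81×53 + 0.19×141 = 42.93 + 26.79 = 69.72 → 70
G: 0.81×76 + 0.19×53 = 61.56 + 10.07 = 71.63 → 72
B: 0.81×254 + 0.19×226 = 205.74 + 42.94 = 248.68 → 249
= RGB(70, 72, 249)


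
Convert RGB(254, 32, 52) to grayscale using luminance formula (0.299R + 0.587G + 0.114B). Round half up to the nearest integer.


Gray = 0.299×R + 0.587×G + 0.114×B
Gray = 0.299×254 + 0.587×32 + 0.114×52
Gray = 75.946 + 18.784 + 5.928
Gray = 100.658 → round half up → 101
Gray = 101


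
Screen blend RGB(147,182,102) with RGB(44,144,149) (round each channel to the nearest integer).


Screen: C = 255 - (255-A)×(255-B)/255, rounded to nearest integer
R: 255 - (255-147)×(255-44)/255 = 255 - 22788/255 ≈ 255 - 89.365 = 165.635 → 166
G: 255 - (255-182)×(255-144)/255 = 255 - 8103/255 ≈ 255 - 31.776 = 223.224 → 223
B: 255 - (255-102)×(255-149)/255 = 255 - 16218/255 ≈ 255 - 63.600 = 191.400 → 191
= RGB(166, 223, 191)


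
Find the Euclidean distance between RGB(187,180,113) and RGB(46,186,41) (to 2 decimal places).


d = √[(R₁-R₂)² + (G₁-G₂)² + (B₁-B₂)²]
d = √[(187-46)² + (180-186)² + (113-41)²]
d = √[19881 + 36 + 5184]
d = √25101
d ≈ 158.43


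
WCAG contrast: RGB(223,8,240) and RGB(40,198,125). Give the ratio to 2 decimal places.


Linearize each sRGB channel c=v/255: c/12.92 if c ≤ 0.04045 else ((c+0.055)/1.055)^2.4
L = 0.2126×R_lin + 0.7152×G_lin + 0.0722×B_lin
Color 1 (223,8,240):
  R=223: 223/255≈0.8745 > 0.04045 → ((0.8745+0.055)/1.055)^2.4 ≈ 0.73791
  G=8: 8/255≈0.0314 ≤ 0.04045 → 0.0314/12.92 ≈ 0.00243
  B=240: 240/255≈0.9412 > 0.04045 → ((0.9412+0.055)/1.055)^2.4 ≈ 0.87137
  L1 = 0.2126×0.73791 + 0.7152×0.00243 + 0.0722×0.87137 ≈ 0.22153
Color 2 (40,198,125):
  R=40: 40/255≈0.1569 > 0.04045 → ((0.1569+0.055)/1.055)^2.4 ≈ 0.02122
  G=198: 198/255≈0.7765 > 0.04045 → ((0.7765+0.055)/1.055)^2.4 ≈ 0.56471
  B=125: 125/255≈0.4902 > 0.04045 → ((0.4902+0.055)/1.055)^2.4 ≈ 0.20508
  L2 = 0.2126×0.02122 + 0.7152×0.56471 + 0.0722×0.20508 ≈ 0.42320
Lighter = 0.42320, Darker = 0.22153
Ratio = (L_lighter + 0.05) / (L_darker + 0.05)
Ratio = (0.42320 + 0.05) / (0.22153 + 0.05) = 0.47320 / 0.27153 ≈ 1.7427
Ratio ≈ 1.74:1


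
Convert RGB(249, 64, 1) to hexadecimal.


R = 249 → F9 (hex)
G = 64 → 40 (hex)
B = 1 → 01 (hex)
Hex = #F94001


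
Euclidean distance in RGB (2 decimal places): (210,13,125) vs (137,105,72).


d = √[(R₁-R₂)² + (G₁-G₂)² + (B₁-B₂)²]
d = √[(210-137)² + (13-105)² + (125-72)²]
d = √[5329 + 8464 + 2809]
d = √16602
d ≈ 128.85


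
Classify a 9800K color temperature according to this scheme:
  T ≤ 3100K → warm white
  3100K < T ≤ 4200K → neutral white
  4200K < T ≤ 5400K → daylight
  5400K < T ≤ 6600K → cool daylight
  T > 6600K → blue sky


Temperature: 9800K
9800K > 6600K → blue sky
Classification: blue sky


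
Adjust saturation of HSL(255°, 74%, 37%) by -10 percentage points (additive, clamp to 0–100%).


Original S = 74%
Adjustment = -10 percentage points
New S = 74 + (-10) = 64
Clamp to [0, 100] → 64
= HSL(255°, 64%, 37%)


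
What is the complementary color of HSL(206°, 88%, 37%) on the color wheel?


Complement = opposite side of color wheel = hue + 180°
H' = (206 + 180) mod 360 = 26°
S and L unchanged.
= HSL(26°, 88%, 37%)


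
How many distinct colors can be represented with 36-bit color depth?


Colors = 2^bits = 2^36
= 68,719,476,736 colors


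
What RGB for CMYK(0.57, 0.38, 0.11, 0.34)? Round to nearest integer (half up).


R = 255 × (1-C) × (1-K) = 255 × 0.43 × 0.66 = 72.369 → 72
G = 255 × (1-M) × (1-K) = 255 × 0.62 × 0.66 = 104.346 → 104
B = 255 × (1-Y) × (1-K) = 255 × 0.89 × 0.66 = 149.787 → 150
= RGB(72, 104, 150)


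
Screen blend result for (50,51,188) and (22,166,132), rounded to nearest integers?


Screen: C = 255 - (255-A)×(255-B)/255, rounded to nearest integer
R: 255 - (255-50)×(255-22)/255 = 255 - 47765/255 ≈ 255 - 187.314 = 67.686 → 68
G: 255 - (255-51)×(255-166)/255 = 255 - 18156/255 ≈ 255 - 71.200 = 183.800 → 184
B: 255 - (255-188)×(255-132)/255 = 255 - 8241/255 ≈ 255 - 32.318 = 222.682 → 223
= RGB(68, 184, 223)


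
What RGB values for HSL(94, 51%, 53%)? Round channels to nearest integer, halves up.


H=94°, S=0.51, L=0.53
C = (1-|2L-1|)×S = (1-|0.06|)×0.51 = 0.4794
H' = H/60 = 94/60 ≈ 1.5667; X = C×(1-|H' mod 2 - 1|) = 0.20774
m = L - C/2 = 0.53 - 0.2397 = 0.2903
Sector ⌊H'⌋ = 1 → (R',G',B') = (0.20774, 0.4794, 0.0)
RGB = ((R'+m)×255, (G'+m)×255, (B'+m)×255) = (127.0002, 196.2735, 74.0265)
Round half up → RGB(127, 196, 74)


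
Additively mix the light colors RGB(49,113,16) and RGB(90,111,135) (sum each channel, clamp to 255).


Additive: each channel = min(255, C₁+C₂)
R: 49+90 = 139 → 139
G: 113+111 = 224 → 224
B: 16+135 = 151 → 151
= RGB(139, 224, 151)


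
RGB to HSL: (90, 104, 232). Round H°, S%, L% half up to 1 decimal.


Normalize: R'=90/255≈0.3529, G'=104/255≈0.4078, B'=232/255≈0.9098
Max=232/255, Min=90/255, Δ=Max-Min=142/255
L = (Max+Min)/2 = (232+90)/510 = 322/510 = 0.63137… → L = 63.1%
L > 0.5 → S = Δ/(2-Max-Min) = 142/(510-232-90) = 142/188 = 0.75531… → S = 75.5%
(the 1/255 factors cancel in S and H, so raw channel differences can be used)
Max is B' → H = 60 × ((R-G)/Δ + 4) = 60 × ((90-104)/142 + 4)
  -14/142 + 4 = -0.0985… + 4 = 3.9014…
  H = 60 × 3.9014… = 234.084…° → H = 234.1°
= HSL(234.1°, 75.5%, 63.1%)


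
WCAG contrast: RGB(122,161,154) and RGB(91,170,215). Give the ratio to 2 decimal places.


Linearize each sRGB channel c=v/255: c/12.92 if c ≤ 0.04045 else ((c+0.055)/1.055)^2.4
L = 0.2126×R_lin + 0.7152×G_lin + 0.0722×B_lin
Color 1 (122,161,154):
  R=122: 122/255≈0.4784 > 0.04045 → ((0.4784+0.055)/1.055)^2.4 ≈ 0.19462
  G=161: 161/255≈0.6314 > 0.04045 → ((0.6314+0.055)/1.055)^2.4 ≈ 0.35640
  B=154: 154/255≈0.6039 > 0.04045 → ((0.6039+0.055)/1.055)^2.4 ≈ 0.32314
  L1 = 0.2126×0.19462 + 0.7152×0.35640 + 0.0722×0.32314 ≈ 0.31960
Color 2 (91,170,215):
  R=91: 91/255≈0.3569 > 0.04045 → ((0.3569+0.055)/1.055)^2.4 ≈ 0.10462
  G=170: 170/255≈0.6667 > 0.04045 → ((0.6667+0.055)/1.055)^2.4 ≈ 0.40198
  B=215: 215/255≈0.8431 > 0.04045 → ((0.8431+0.055)/1.055)^2.4 ≈ 0.67954
  L2 = 0.2126×0.10462 + 0.7152×0.40198 + 0.0722×0.67954 ≈ 0.35880
Lighter = 0.35880, Darker = 0.31960
Ratio = (L_lighter + 0.05) / (L_darker + 0.05)
Ratio = (0.35880 + 0.05) / (0.31960 + 0.05) = 0.40880 / 0.36960 ≈ 1.1060
Ratio ≈ 1.11:1


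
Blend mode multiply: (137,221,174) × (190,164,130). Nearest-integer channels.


Multiply: C = A×B/255, rounded to nearest integer
R: 137×190/255 = 26030/255 ≈ 102.078 → 102
G: 221×164/255 = 36244/255 ≈ 142.133 → 142
B: 174×130/255 = 22620/255 ≈ 88.706 → 89
= RGB(102, 142, 89)


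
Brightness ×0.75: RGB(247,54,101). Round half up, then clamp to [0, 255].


Multiply each channel by 0.75, round half up, clamp to [0, 255]
R: 247×0.75 = 185.25 → round → 185
G: 54×0.75 = 40.5 → round → 41
B: 101×0.75 = 75.75 → round → 76
= RGB(185, 41, 76)


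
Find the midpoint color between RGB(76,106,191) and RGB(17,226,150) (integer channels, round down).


Midpoint: each channel = ⌊(C₁+C₂)/2⌋
R: ⌊(76+17)/2⌋ = 46
G: ⌊(106+226)/2⌋ = 166
B: ⌊(191+150)/2⌋ = 170
= RGB(46, 166, 170)


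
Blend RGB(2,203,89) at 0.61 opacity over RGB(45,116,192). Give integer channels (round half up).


C = α×F + (1-α)×B, with 1-α = 0.39
R: 0.61×2 + 0.39×45 = 1.22 + 17.55 = 18.77 → 19
G: 0.61×203 + 0.39×116 = 123.83 + 45.24 = 169.07 → 169
B: 0.61×89 + 0.39×192 = 54.29 + 74.88 = 129.17 → 129
= RGB(19, 169, 129)


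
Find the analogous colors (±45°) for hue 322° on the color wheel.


Base hue: 322°
Left analog: (322 - 45) mod 360 = 277°
Right analog: (322 + 45) mod 360 = 7°
Analogous hues = 277° and 7°


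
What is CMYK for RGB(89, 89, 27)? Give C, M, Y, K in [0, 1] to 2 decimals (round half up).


R'=89/255≈0.3490, G'=89/255≈0.3490, B'=27/255≈0.1059
K = 1 - max(R',G',B') = 1 - 89/255 = 166/255 = 0.65098… → 0.65
(1-R'-K)/(1-K) simplifies to (max-R)/max with max = 89:
C = (89-89)/89 = 0/89 = 0 → 0.00
M = (89-89)/89 = 0/89 = 0 → 0.00
Y = (89-27)/89 = 62/89 = 0.69662… → 0.70
= CMYK(0.00, 0.00, 0.70, 0.65)


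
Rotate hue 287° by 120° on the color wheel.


New hue = (H + rotation) mod 360
New hue = (287 + 120) mod 360
= 407 mod 360
= 47°


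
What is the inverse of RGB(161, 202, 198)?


Invert: (255-R, 255-G, 255-B)
R: 255-161 = 94
G: 255-202 = 53
B: 255-198 = 57
= RGB(94, 53, 57)


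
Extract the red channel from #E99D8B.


Color: #E99D8B
R = E9 = 233
G = 9D = 157
B = 8B = 139
Red = 233


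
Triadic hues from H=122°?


Triadic: equally spaced at 120° intervals
H1 = 122°
H2 = (122 + 120) mod 360 = 242°
H3 = (122 + 240) mod 360 = 2°
Triadic = 122°, 242°, 2°


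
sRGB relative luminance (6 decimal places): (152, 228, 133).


Linearize each channel (sRGB transfer function): c = v/255; c_lin = c/12.92 if c ≤ 0.04045, else ((c+0.055)/1.055)^2.4
  R: 152/255 ≈ 0.596078 > 0.04045 → ((0.596078+0.055)/1.055)^2.4 ≈ 0.313989
  G: 228/255 ≈ 0.894118 > 0.04045 → ((0.894118+0.055)/1.055)^2.4 ≈ 0.775822
  B: 133/255 ≈ 0.521569 > 0.04045 → ((0.521569+0.055)/1.055)^2.4 ≈ 0.234551
R_lin = 0.313989, G_lin = 0.775822, B_lin = 0.234551
L = 0.2126×R + 0.7152×G + 0.0722×B
L = 0.2126×0.313989 + 0.7152×0.775822 + 0.0722×0.234551
L ≈ 0.638557


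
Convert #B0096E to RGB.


B0 → 176 (R)
09 → 9 (G)
6E → 110 (B)
= RGB(176, 9, 110)


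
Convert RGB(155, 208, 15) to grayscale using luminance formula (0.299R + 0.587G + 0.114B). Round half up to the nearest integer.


Gray = 0.299×R + 0.587×G + 0.114×B
Gray = 0.299×155 + 0.587×208 + 0.114×15
Gray = 46.345 + 122.096 + 1.710
Gray = 170.151 → round half up → 170
Gray = 170


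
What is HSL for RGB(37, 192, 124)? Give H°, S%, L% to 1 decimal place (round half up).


Normalize: R'=37/255≈0.1451, G'=192/255≈0.7529, B'=124/255≈0.4863
Max=192/255, Min=37/255, Δ=Max-Min=155/255
L = (Max+Min)/2 = (192+37)/510 = 229/510 = 0.44901… → L = 44.9%
L ≤ 0.5 → S = Δ/(Max+Min) = 155/(192+37) = 155/229 = 0.67685… → S = 67.7%
(the 1/255 factors cancel in S and H, so raw channel differences can be used)
Max is G' → H = 60 × ((B-R)/Δ + 2) = 60 × ((124-37)/155 + 2)
  87/155 + 2 = 0.5612… + 2 = 2.5612…
  H = 60 × 2.5612… = 153.677…° → H = 153.7°
= HSL(153.7°, 67.7%, 44.9%)


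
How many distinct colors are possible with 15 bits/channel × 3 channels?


Total bits = 15 bits/channel × 3 channels = 45 bits
Distinct colors = 2^45
= 35,184,372,088,832 colors


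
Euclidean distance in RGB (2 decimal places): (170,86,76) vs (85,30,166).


d = √[(R₁-R₂)² + (G₁-G₂)² + (B₁-B₂)²]
d = √[(170-85)² + (86-30)² + (76-166)²]
d = √[7225 + 3136 + 8100]
d = √18461
d ≈ 135.87


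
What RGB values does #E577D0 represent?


E5 → 229 (R)
77 → 119 (G)
D0 → 208 (B)
= RGB(229, 119, 208)


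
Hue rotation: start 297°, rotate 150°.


New hue = (H + rotation) mod 360
New hue = (297 + 150) mod 360
= 447 mod 360
= 87°


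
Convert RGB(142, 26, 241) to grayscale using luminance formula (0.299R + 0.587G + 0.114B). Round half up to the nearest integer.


Gray = 0.299×R + 0.587×G + 0.114×B
Gray = 0.299×142 + 0.587×26 + 0.114×241
Gray = 42.458 + 15.262 + 27.474
Gray = 85.194 → round half up → 85
Gray = 85


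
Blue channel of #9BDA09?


Color: #9BDA09
R = 9B = 155
G = DA = 218
B = 09 = 9
Blue = 9


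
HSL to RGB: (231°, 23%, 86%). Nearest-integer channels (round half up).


H=231°, S=0.23, L=0.86
C = (1-|2L-1|)×S = (1-|0.72|)×0.23 = 0.0644
H' = H/60 = 231/60 ≈ 3.8500; X = C×(1-|H' mod 2 - 1|) = 0.00966
m = L - C/2 = 0.86 - 0.0322 = 0.8278
Sector ⌊H'⌋ = 3 → (R',G',B') = (0.0, 0.00966, 0.0644)
RGB = ((R'+m)×255, (G'+m)×255, (B'+m)×255) = (211.089, 213.5523, 227.511)
Round half up → RGB(211, 214, 228)


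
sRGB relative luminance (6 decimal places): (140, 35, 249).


Linearize each channel (sRGB transfer function): c = v/255; c_lin = c/12.92 if c ≤ 0.04045, else ((c+0.055)/1.055)^2.4
  R: 140/255 ≈ 0.549020 > 0.04045 → ((0.549020+0.055)/1.055)^2.4 ≈ 0.262251
  G: 35/255 ≈ 0.137255 > 0.04045 → ((0.137255+0.055)/1.055)^2.4 ≈ 0.016807
  B: 249/255 ≈ 0.976471 > 0.04045 → ((0.976471+0.055)/1.055)^2.4 ≈ 0.947307
R_lin = 0.262251, G_lin = 0.016807, B_lin = 0.947307
L = 0.2126×R + 0.7152×G + 0.0722×B
L = 0.2126×0.262251 + 0.7152×0.016807 + 0.0722×0.947307
L ≈ 0.136171


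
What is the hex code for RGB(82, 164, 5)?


R = 82 → 52 (hex)
G = 164 → A4 (hex)
B = 5 → 05 (hex)
Hex = #52A405


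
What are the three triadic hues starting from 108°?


Triadic: equally spaced at 120° intervals
H1 = 108°
H2 = (108 + 120) mod 360 = 228°
H3 = (108 + 240) mod 360 = 348°
Triadic = 108°, 228°, 348°


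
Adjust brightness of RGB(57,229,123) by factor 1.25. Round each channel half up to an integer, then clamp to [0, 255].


Multiply each channel by 1.25, round half up, clamp to [0, 255]
R: 57×1.25 = 71.25 → round → 71
G: 229×1.25 = 286.25 → round → 286 → clamp → 255
B: 123×1.25 = 153.75 → round → 154
= RGB(71, 255, 154)


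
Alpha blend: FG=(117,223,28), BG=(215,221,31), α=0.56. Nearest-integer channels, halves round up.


C = α×F + (1-α)×B, with 1-α = 0.44
R: 0.56×117 + 0.44×215 = 65.52 + 94.60 = 160.12 → 160
G: 0.56×223 + 0.44×221 = 124.88 + 97.24 = 222.12 → 222
B: 0.56×28 + 0.44×31 = 15.68 + 13.64 = 29.32 → 29
= RGB(160, 222, 29)


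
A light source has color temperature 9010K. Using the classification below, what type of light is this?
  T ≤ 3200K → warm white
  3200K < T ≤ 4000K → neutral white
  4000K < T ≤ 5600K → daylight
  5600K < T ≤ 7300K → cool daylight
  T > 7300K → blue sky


Temperature: 9010K
9010K > 7300K → blue sky
Classification: blue sky


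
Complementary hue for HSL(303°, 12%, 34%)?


Complement = opposite side of color wheel = hue + 180°
H' = (303 + 180) mod 360 = 123°
S and L unchanged.
= HSL(123°, 12%, 34%)


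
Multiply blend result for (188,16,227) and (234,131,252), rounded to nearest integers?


Multiply: C = A×B/255, rounded to nearest integer
R: 188×234/255 = 43992/255 ≈ 172.518 → 173
G: 16×131/255 = 2096/255 ≈ 8.220 → 8
B: 227×252/255 = 57204/255 ≈ 224.329 → 224
= RGB(173, 8, 224)


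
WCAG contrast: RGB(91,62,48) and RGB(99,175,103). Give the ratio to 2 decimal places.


Linearize each sRGB channel c=v/255: c/12.92 if c ≤ 0.04045 else ((c+0.055)/1.055)^2.4
L = 0.2126×R_lin + 0.7152×G_lin + 0.0722×B_lin
Color 1 (91,62,48):
  R=91: 91/255≈0.3569 > 0.04045 → ((0.3569+0.055)/1.055)^2.4 ≈ 0.10462
  G=62: 62/255≈0.2431 > 0.04045 → ((0.2431+0.055)/1.055)^2.4 ≈ 0.04817
  B=48: 48/255≈0.1882 > 0.04045 → ((0.1882+0.055)/1.055)^2.4 ≈ 0.02956
  L1 = 0.2126×0.10462 + 0.7152×0.04817 + 0.0722×0.02956 ≈ 0.05883
Color 2 (99,175,103):
  R=99: 99/255≈0.3882 > 0.04045 → ((0.3882+0.055)/1.055)^2.4 ≈ 0.12477
  G=175: 175/255≈0.6863 > 0.04045 → ((0.6863+0.055)/1.055)^2.4 ≈ 0.42869
  B=103: 103/255≈0.4039 > 0.04045 → ((0.4039+0.055)/1.055)^2.4 ≈ 0.13563
  L2 = 0.2126×0.12477 + 0.7152×0.42869 + 0.0722×0.13563 ≈ 0.34292
Lighter = 0.34292, Darker = 0.05883
Ratio = (L_lighter + 0.05) / (L_darker + 0.05)
Ratio = (0.34292 + 0.05) / (0.05883 + 0.05) = 0.39292 / 0.10883 ≈ 3.6105
Ratio ≈ 3.61:1


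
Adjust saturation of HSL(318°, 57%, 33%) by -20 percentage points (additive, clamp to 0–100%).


Original S = 57%
Adjustment = -20 percentage points
New S = 57 + (-20) = 37
Clamp to [0, 100] → 37
= HSL(318°, 37%, 33%)


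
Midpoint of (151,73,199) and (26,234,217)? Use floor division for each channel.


Midpoint: each channel = ⌊(C₁+C₂)/2⌋
R: ⌊(151+26)/2⌋ = 88
G: ⌊(73+234)/2⌋ = 153
B: ⌊(199+217)/2⌋ = 208
= RGB(88, 153, 208)


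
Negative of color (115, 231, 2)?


Invert: (255-R, 255-G, 255-B)
R: 255-115 = 140
G: 255-231 = 24
B: 255-2 = 253
= RGB(140, 24, 253)


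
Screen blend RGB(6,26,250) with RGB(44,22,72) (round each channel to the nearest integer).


Screen: C = 255 - (255-A)×(255-B)/255, rounded to nearest integer
R: 255 - (255-6)×(255-44)/255 = 255 - 52539/255 ≈ 255 - 206.035 = 48.965 → 49
G: 255 - (255-26)×(255-22)/255 = 255 - 53357/255 ≈ 255 - 209.243 = 45.757 → 46
B: 255 - (255-250)×(255-72)/255 = 255 - 915/255 ≈ 255 - 3.588 = 251.412 → 251
= RGB(49, 46, 251)


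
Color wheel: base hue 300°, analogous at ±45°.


Base hue: 300°
Left analog: (300 - 45) mod 360 = 255°
Right analog: (300 + 45) mod 360 = 345°
Analogous hues = 255° and 345°


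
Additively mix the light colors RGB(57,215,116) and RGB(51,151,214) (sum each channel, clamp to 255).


Additive: each channel = min(255, C₁+C₂)
R: 57+51 = 108 → 108
G: 215+151 = 366 → 255
B: 116+214 = 330 → 255
= RGB(108, 255, 255)


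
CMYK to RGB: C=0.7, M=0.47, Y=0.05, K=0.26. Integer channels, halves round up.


R = 255 × (1-C) × (1-K) = 255 × 0.30 × 0.74 = 56.61 → 57
G = 255 × (1-M) × (1-K) = 255 × 0.53 × 0.74 = 100.011 → 100
B = 255 × (1-Y) × (1-K) = 255 × 0.95 × 0.74 = 179.265 → 179
= RGB(57, 100, 179)


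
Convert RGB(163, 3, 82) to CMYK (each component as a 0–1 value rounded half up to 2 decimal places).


R'=163/255≈0.6392, G'=3/255≈0.0118, B'=82/255≈0.3216
K = 1 - max(R',G',B') = 1 - 163/255 = 92/255 = 0.36078… → 0.36
(1-R'-K)/(1-K) simplifies to (max-R)/max with max = 163:
C = (163-163)/163 = 0/163 = 0 → 0.00
M = (163-3)/163 = 160/163 = 0.98159… → 0.98
Y = (163-82)/163 = 81/163 = 0.49693… → 0.50
= CMYK(0.00, 0.98, 0.50, 0.36)


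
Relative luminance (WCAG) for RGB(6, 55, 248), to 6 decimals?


Linearize each channel (sRGB transfer function): c = v/255; c_lin = c/12.92 if c ≤ 0.04045, else ((c+0.055)/1.055)^2.4
  R: 6/255 ≈ 0.023529 ≤ 0.04045 → 0.023529/12.92 ≈ 0.001821
  G: 55/255 ≈ 0.215686 > 0.04045 → ((0.215686+0.055)/1.055)^2.4 ≈ 0.038204
  B: 248/255 ≈ 0.972549 > 0.04045 → ((0.972549+0.055)/1.055)^2.4 ≈ 0.938686
R_lin = 0.001821, G_lin = 0.038204, B_lin = 0.938686
L = 0.2126×R + 0.7152×G + 0.0722×B
L = 0.2126×0.001821 + 0.7152×0.038204 + 0.0722×0.938686
L ≈ 0.095484


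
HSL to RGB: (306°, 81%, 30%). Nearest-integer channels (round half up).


H=306°, S=0.81, L=0.30
C = (1-|2L-1|)×S = (1-|-0.40|)×0.81 = 0.486
H' = H/60 = 306/60 ≈ 5.1000; X = C×(1-|H' mod 2 - 1|) = 0.4374
m = L - C/2 = 0.30 - 0.243 = 0.057
Sector ⌊H'⌋ = 5 → (R',G',B') = (0.486, 0.0, 0.4374)
RGB = ((R'+m)×255, (G'+m)×255, (B'+m)×255) = (138.465, 14.535, 126.072)
Round half up → RGB(138, 15, 126)


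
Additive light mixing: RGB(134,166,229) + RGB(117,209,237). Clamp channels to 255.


Additive: each channel = min(255, C₁+C₂)
R: 134+117 = 251 → 251
G: 166+209 = 375 → 255
B: 229+237 = 466 → 255
= RGB(251, 255, 255)


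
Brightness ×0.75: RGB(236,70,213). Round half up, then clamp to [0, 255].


Multiply each channel by 0.75, round half up, clamp to [0, 255]
R: 236×0.75 = 177
G: 70×0.75 = 52.5 → round → 53
B: 213×0.75 = 159.75 → round → 160
= RGB(177, 53, 160)


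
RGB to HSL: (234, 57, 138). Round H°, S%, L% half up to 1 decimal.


Normalize: R'=234/255≈0.9176, G'=57/255≈0.2235, B'=138/255≈0.5412
Max=234/255, Min=57/255, Δ=Max-Min=177/255
L = (Max+Min)/2 = (234+57)/510 = 291/510 = 0.57058… → L = 57.1%
L > 0.5 → S = Δ/(2-Max-Min) = 177/(510-234-57) = 177/219 = 0.80821… → S = 80.8%
(the 1/255 factors cancel in S and H, so raw channel differences can be used)
Max is R' → H = 60 × (((G-B)/Δ) mod 6) = 60 × (((57-138)/177) mod 6)
  (-81)/177 = -0.4576…; negative, so add 6 → 5.5423…
  H = 60 × 5.5423… = 332.542…° → H = 332.5°
= HSL(332.5°, 80.8%, 57.1%)


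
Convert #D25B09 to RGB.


D2 → 210 (R)
5B → 91 (G)
09 → 9 (B)
= RGB(210, 91, 9)


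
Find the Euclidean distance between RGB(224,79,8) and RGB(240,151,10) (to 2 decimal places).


d = √[(R₁-R₂)² + (G₁-G₂)² + (B₁-B₂)²]
d = √[(224-240)² + (79-151)² + (8-10)²]
d = √[256 + 5184 + 4]
d = √5444
d ≈ 73.78


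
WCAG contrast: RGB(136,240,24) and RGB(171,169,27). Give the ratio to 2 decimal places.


Linearize each sRGB channel c=v/255: c/12.92 if c ≤ 0.04045 else ((c+0.055)/1.055)^2.4
L = 0.2126×R_lin + 0.7152×G_lin + 0.0722×B_lin
Color 1 (136,240,24):
  R=136: 136/255≈0.5333 > 0.04045 → ((0.5333+0.055)/1.055)^2.4 ≈ 0.24620
  G=240: 240/255≈0.9412 > 0.04045 → ((0.9412+0.055)/1.055)^2.4 ≈ 0.87137
  B=24: 24/255≈0.0941 > 0.04045 → ((0.0941+0.055)/1.055)^2.4 ≈ 0.00913
  L1 = 0.2126×0.24620 + 0.7152×0.87137 + 0.0722×0.00913 ≈ 0.67620
Color 2 (171,169,27):
  R=171: 171/255≈0.6706 > 0.04045 → ((0.6706+0.055)/1.055)^2.4 ≈ 0.40724
  G=169: 169/255≈0.6627 > 0.04045 → ((0.6627+0.055)/1.055)^2.4 ≈ 0.39676
  B=27: 27/255≈0.1059 > 0.04045 → ((0.1059+0.055)/1.055)^2.4 ≈ 0.01096
  L2 = 0.2126×0.40724 + 0.7152×0.39676 + 0.0722×0.01096 ≈ 0.37113
Lighter = 0.67620, Darker = 0.37113
Ratio = (L_lighter + 0.05) / (L_darker + 0.05)
Ratio = (0.67620 + 0.05) / (0.37113 + 0.05) = 0.72620 / 0.42113 ≈ 1.7244
Ratio ≈ 1.72:1


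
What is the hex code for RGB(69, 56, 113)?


R = 69 → 45 (hex)
G = 56 → 38 (hex)
B = 113 → 71 (hex)
Hex = #453871


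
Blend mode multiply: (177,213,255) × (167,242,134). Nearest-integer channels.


Multiply: C = A×B/255, rounded to nearest integer
R: 177×167/255 = 29559/255 ≈ 115.918 → 116
G: 213×242/255 = 51546/255 ≈ 202.141 → 202
B: 255×134/255 = 34170/255 ≈ 134.000 → 134
= RGB(116, 202, 134)


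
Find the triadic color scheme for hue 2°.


Triadic: equally spaced at 120° intervals
H1 = 2°
H2 = (2 + 120) mod 360 = 122°
H3 = (2 + 240) mod 360 = 242°
Triadic = 2°, 122°, 242°
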